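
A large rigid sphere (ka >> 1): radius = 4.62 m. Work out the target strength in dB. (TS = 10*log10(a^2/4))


7.27 dB


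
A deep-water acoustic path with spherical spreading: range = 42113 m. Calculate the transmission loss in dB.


92.49 dB


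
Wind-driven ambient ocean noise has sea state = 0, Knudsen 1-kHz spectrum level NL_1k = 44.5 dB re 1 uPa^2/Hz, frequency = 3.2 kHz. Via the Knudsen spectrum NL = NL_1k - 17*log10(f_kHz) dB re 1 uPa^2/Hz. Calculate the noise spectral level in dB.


35.91 dB


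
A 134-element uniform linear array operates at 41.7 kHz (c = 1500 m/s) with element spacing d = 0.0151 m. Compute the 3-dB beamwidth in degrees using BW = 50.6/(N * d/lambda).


Step 1: lambda = 1500/41700 = 0.03597 m
Step 2: d/lambda = 0.0151/0.03597 = 0.4198
Step 3: BW = 50.6/(N * d/lambda) = 50.6/(134 * 0.4198) = 0.9

0.9 deg


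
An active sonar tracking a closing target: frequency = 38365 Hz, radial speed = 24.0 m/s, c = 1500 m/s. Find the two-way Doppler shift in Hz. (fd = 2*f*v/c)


1227.68 Hz


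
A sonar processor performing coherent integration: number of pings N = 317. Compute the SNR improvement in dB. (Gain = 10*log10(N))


Gain = 10*log10(317) = 25.01

25.01 dB


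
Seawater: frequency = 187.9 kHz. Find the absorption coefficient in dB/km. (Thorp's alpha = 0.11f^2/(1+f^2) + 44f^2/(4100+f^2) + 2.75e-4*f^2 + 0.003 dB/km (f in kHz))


f^2 = 35306.41
alpha = 0.11*35306.41/(1+35306.41) + 44*35306.41/(4100+35306.41) + 2.75e-4*35306.41 + 0.003 = 49.244

49.244 dB/km


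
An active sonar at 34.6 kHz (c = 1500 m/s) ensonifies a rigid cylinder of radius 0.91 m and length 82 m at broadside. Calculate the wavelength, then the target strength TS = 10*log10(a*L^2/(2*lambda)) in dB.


Step 1: lambda = c/f = 1500/34600 = 0.04335 m
Step 2: TS = 10*log10(a*L^2/(2*lambda)) = 10*log10(0.91*82^2/(2*0.04335)) = 48.49

48.49 dB


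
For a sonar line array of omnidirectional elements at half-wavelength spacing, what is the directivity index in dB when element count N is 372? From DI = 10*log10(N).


25.71 dB


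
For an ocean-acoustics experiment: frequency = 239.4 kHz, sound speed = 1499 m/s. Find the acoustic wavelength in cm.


0.63 cm


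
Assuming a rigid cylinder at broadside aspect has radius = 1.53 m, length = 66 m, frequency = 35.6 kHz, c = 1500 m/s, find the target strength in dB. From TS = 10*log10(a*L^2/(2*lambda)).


lambda = 1500/35600 = 0.04213 m
TS = 10*log10(1.53*66^2/(2*0.04213)) = 48.98

48.98 dB


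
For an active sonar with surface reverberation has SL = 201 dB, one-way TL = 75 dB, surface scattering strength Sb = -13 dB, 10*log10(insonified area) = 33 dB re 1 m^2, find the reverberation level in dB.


71 dB


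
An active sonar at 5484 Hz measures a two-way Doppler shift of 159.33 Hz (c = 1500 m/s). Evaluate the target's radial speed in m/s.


21.79 m/s


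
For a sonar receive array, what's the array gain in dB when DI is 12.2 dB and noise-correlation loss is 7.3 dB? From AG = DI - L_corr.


AG = DI - L_corr = 12.2 - 7.3 = 4.9

4.9 dB


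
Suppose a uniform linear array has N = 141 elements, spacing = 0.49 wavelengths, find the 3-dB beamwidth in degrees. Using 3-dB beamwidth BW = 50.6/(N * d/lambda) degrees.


BW = 50.6 / (141 * 0.49) = 50.6 / 69.09 = 0.73

0.73 deg


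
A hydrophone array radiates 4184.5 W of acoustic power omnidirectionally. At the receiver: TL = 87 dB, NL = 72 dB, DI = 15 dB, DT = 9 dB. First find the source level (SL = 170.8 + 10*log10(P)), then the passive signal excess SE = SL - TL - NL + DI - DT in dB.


Step 1: SL = 170.8 + 10*log10(4184.5) = 207.02 dB
Step 2: SE = SL - TL - NL + DI - DT = 207.02 - 87 - 72 + 15 - 9 = 54.02

54.02 dB


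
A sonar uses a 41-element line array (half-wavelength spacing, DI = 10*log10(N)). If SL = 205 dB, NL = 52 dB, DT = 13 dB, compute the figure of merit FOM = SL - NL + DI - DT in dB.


Step 1: DI = 10*log10(41) = 16.13 dB
Step 2: FOM = SL - NL + DI - DT = 205 - 52 + 16.13 - 13 = 156.13

156.13 dB


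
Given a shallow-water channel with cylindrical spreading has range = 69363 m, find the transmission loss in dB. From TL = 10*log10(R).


48.41 dB


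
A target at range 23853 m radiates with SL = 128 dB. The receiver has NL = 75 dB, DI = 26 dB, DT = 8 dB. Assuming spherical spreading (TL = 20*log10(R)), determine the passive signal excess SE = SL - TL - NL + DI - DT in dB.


Step 1: TL = 20*log10(23853) = 87.55 dB
Step 2: SE = 128 - 87.55 - 75 + 26 - 8 = -16.55

-16.55 dB


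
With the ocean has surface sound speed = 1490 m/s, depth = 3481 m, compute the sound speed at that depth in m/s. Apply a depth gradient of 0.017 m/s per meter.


1549.177 m/s


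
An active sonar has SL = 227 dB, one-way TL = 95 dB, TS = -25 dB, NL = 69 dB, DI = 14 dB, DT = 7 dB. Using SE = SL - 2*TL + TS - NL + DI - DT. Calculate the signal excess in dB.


SE = SL - 2*TL + TS - NL + DI - DT = 227 - 2*95 + (-25) - 69 + 14 - 7 = -50

-50 dB


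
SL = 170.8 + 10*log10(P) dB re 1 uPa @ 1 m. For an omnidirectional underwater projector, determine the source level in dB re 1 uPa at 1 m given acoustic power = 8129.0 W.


209.9 dB


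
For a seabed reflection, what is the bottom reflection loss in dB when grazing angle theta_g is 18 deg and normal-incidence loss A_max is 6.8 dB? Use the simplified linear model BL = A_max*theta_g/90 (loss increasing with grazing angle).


1.36 dB


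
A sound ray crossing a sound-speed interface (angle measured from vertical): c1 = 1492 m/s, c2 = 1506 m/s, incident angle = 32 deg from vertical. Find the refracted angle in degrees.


sin(theta2) = (c2/c1)*sin(theta1) = (1506/1492)*sin(32 deg) = 0.53489
theta2 = arcsin(0.53489) = 32.34

32.34 deg


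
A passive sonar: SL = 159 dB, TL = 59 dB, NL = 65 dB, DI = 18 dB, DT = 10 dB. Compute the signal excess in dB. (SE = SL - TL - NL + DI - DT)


SE = SL - TL - NL + DI - DT = 159 - 59 - 65 + 18 - 10 = 43

43 dB


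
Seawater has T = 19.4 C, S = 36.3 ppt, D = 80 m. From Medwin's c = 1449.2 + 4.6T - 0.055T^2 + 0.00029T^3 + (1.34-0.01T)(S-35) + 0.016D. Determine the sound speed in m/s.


1522.63 m/s


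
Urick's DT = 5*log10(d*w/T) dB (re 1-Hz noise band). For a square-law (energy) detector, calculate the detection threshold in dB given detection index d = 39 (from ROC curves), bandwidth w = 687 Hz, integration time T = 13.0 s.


DT = 5*log10(d*w/T) = 5*log10(39 * 687 / 13.0) = 5*log10(2061.0) = 16.57

16.57 dB


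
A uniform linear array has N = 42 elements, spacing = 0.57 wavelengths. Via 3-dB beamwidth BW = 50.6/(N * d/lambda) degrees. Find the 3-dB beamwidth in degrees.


BW = 50.6 / (42 * 0.57) = 50.6 / 23.94 = 2.11

2.11 deg


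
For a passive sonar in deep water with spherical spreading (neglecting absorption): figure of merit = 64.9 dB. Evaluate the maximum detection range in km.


At max range FOM = TL, so 20*log10(R) = 64.9
R = 10^(64.9/20) = 1757.92 m = 1.76 km

1.76 km


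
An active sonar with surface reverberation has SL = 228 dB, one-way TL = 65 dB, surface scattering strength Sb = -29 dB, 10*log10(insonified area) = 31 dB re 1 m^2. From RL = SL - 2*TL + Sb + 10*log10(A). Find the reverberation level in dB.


RL = SL - 2*TL + Sb + 10*log10(A) = 228 - 2*65 + (-29) + 31 = 100

100 dB


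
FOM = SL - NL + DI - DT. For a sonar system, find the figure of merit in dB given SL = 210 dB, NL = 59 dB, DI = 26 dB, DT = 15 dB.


FOM = SL - NL + DI - DT = 210 - 59 + 26 - 15 = 162

162 dB


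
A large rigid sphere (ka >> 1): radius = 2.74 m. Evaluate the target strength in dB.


2.73 dB


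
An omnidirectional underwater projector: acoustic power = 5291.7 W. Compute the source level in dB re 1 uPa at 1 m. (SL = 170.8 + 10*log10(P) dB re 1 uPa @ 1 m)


SL = 170.8 + 10*log10(5291.7) = 170.8 + 37.24 = 208.04

208.04 dB


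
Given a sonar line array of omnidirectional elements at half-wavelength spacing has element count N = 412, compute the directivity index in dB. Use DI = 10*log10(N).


26.15 dB


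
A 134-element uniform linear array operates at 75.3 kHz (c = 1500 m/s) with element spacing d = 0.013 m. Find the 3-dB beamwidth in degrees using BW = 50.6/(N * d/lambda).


Step 1: lambda = 1500/75300 = 0.01992 m
Step 2: d/lambda = 0.013/0.01992 = 0.6526
Step 3: BW = 50.6/(N * d/lambda) = 50.6/(134 * 0.6526) = 0.58

0.58 deg


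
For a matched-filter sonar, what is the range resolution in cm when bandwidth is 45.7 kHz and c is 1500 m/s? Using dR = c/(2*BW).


dR = c/(2*BW) = 1500 / (2 * 45.7e3) = 0.0164 m = 1.64 cm

1.64 cm


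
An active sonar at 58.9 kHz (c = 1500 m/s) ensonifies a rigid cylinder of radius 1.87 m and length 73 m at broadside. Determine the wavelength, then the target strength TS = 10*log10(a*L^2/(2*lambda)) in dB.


Step 1: lambda = c/f = 1500/58900 = 0.02547 m
Step 2: TS = 10*log10(a*L^2/(2*lambda)) = 10*log10(1.87*73^2/(2*0.02547)) = 52.91

52.91 dB


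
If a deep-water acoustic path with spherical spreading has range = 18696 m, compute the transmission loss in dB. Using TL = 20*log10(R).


85.43 dB


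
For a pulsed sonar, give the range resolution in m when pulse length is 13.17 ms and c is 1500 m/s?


9.8775 m


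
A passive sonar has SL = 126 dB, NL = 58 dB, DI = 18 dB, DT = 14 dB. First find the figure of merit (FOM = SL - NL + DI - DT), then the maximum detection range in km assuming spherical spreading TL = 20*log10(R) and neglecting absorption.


Step 1: FOM = SL - NL + DI - DT = 126 - 58 + 18 - 14 = 72 dB
Step 2: at max range FOM = TL = 20*log10(R), so R = 10^(72/20) = 3981.07 m = 3.98 km

3.98 km


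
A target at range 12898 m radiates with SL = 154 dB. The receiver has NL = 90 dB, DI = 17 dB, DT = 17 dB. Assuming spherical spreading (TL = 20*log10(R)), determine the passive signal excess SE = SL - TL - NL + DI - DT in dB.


Step 1: TL = 20*log10(12898) = 82.21 dB
Step 2: SE = 154 - 82.21 - 90 + 17 - 17 = -18.21

-18.21 dB


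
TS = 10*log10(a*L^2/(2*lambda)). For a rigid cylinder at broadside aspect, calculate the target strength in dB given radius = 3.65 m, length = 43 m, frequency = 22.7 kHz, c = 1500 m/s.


lambda = 1500/22700 = 0.06608 m
TS = 10*log10(3.65*43^2/(2*0.06608)) = 47.08

47.08 dB


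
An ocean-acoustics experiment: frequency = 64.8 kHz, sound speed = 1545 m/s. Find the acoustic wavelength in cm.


2.38 cm


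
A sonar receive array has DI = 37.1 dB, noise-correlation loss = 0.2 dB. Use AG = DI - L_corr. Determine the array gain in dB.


36.9 dB


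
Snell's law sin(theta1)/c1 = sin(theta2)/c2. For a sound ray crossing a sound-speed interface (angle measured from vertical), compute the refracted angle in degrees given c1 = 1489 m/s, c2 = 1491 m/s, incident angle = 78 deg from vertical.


sin(theta2) = (c2/c1)*sin(theta1) = (1491/1489)*sin(78 deg) = 0.97946
theta2 = arcsin(0.97946) = 78.37

78.37 deg


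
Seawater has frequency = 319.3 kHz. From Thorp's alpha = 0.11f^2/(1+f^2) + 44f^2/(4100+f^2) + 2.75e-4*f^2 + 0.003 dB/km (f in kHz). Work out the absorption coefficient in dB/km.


70.449 dB/km


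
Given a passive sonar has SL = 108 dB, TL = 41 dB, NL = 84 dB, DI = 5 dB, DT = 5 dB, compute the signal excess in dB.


SE = SL - TL - NL + DI - DT = 108 - 41 - 84 + 5 - 5 = -17

-17 dB


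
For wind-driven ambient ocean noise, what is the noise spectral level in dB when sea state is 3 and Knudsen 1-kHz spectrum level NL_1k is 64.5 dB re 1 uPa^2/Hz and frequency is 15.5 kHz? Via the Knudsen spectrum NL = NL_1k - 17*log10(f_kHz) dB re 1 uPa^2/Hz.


44.26 dB


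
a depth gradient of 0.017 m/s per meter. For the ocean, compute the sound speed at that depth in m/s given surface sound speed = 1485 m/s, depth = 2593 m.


c = 1485 + 0.017 * 2593 = 1529.081

1529.081 m/s


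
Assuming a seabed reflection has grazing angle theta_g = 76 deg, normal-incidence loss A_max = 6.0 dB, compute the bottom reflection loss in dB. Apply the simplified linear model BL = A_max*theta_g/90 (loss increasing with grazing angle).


5.07 dB


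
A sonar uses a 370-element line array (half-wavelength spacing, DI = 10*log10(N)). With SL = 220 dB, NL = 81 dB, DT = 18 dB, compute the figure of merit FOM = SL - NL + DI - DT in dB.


Step 1: DI = 10*log10(370) = 25.68 dB
Step 2: FOM = SL - NL + DI - DT = 220 - 81 + 25.68 - 18 = 146.68

146.68 dB


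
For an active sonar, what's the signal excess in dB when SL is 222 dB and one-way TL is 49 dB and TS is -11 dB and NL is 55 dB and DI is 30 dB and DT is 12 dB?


SE = SL - 2*TL + TS - NL + DI - DT = 222 - 2*49 + (-11) - 55 + 30 - 12 = 76

76 dB


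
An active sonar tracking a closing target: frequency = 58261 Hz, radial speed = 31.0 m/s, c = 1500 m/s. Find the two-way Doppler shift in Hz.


fd = 2*f*v/c = 2 * 58261 * 31.0 / 1500 = 2408.12

2408.12 Hz


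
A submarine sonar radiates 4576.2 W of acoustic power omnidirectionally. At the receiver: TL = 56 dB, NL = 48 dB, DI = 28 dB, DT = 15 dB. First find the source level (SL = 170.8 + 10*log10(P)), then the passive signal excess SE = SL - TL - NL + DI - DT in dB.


Step 1: SL = 170.8 + 10*log10(4576.2) = 207.41 dB
Step 2: SE = SL - TL - NL + DI - DT = 207.41 - 56 - 48 + 28 - 15 = 116.41

116.41 dB


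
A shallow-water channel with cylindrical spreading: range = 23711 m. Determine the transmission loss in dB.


43.75 dB


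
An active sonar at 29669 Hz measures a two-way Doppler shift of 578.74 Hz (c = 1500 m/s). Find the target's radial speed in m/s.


14.63 m/s


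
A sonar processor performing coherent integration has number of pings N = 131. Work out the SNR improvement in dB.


21.17 dB


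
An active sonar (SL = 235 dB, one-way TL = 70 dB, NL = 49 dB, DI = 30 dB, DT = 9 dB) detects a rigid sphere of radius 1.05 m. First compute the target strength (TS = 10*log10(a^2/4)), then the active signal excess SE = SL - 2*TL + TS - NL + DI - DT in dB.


Step 1: TS = 10*log10(1.05^2/4) = -5.6 dB
Step 2: SE = SL - 2*TL + TS - NL + DI - DT = 235 - 2*70 + (-5.6) - 49 + 30 - 9 = 61.4

61.4 dB


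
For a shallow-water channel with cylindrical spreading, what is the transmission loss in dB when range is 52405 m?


47.19 dB


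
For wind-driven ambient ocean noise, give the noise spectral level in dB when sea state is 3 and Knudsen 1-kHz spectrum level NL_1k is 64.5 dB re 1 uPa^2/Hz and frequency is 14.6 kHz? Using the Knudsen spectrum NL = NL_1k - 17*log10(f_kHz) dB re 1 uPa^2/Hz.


NL = NL_1k - 17*log10(f_kHz) = 64.5 - 17*log10(14.6) = 64.5 - (19.79) = 44.71

44.71 dB


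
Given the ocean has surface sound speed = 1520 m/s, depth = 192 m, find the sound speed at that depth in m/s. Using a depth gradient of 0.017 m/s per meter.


c = 1520 + 0.017 * 192 = 1523.264

1523.264 m/s


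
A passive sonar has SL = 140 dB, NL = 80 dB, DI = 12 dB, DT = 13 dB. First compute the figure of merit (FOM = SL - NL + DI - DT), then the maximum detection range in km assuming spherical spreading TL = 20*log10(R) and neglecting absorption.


Step 1: FOM = SL - NL + DI - DT = 140 - 80 + 12 - 13 = 59 dB
Step 2: at max range FOM = TL = 20*log10(R), so R = 10^(59/20) = 891.25 m = 0.89 km

0.89 km


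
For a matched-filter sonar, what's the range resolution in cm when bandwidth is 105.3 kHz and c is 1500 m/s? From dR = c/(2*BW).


dR = c/(2*BW) = 1500 / (2 * 105.3e3) = 0.0071 m = 0.71 cm

0.71 cm


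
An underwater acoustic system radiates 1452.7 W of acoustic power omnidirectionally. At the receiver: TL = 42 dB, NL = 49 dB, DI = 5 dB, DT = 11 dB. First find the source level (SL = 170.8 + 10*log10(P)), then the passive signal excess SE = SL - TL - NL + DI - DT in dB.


Step 1: SL = 170.8 + 10*log10(1452.7) = 202.42 dB
Step 2: SE = SL - TL - NL + DI - DT = 202.42 - 42 - 49 + 5 - 11 = 105.42

105.42 dB


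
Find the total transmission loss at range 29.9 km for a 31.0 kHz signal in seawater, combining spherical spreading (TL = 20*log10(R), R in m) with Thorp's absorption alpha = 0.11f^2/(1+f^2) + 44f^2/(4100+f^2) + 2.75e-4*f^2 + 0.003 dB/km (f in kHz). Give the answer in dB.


Step 1 (Thorp): alpha = 0.11*961.0/(1+961.0) + 44*961.0/(4100+961.0) + 2.75e-4*961.0 + 0.003 = 8.732 dB/km
Step 2: TL_spread = 20*log10(29900) = 89.51 dB
Step 3: TL_abs = alpha*R = 8.732 * 29.9 = 261.09 dB
Step 4: TL_total = 89.51 + 261.09 = 350.6

350.6 dB


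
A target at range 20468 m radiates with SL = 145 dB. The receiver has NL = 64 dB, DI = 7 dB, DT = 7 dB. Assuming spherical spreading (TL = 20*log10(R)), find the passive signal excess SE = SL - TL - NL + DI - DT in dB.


Step 1: TL = 20*log10(20468) = 86.22 dB
Step 2: SE = 145 - 86.22 - 64 + 7 - 7 = -5.22

-5.22 dB


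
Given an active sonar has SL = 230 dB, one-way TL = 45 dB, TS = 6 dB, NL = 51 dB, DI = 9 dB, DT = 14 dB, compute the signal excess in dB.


90 dB


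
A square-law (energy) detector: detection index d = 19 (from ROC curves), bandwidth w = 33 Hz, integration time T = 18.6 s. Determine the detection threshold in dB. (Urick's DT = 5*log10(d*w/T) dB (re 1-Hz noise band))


DT = 5*log10(d*w/T) = 5*log10(19 * 33 / 18.6) = 5*log10(33.71) = 7.64

7.64 dB


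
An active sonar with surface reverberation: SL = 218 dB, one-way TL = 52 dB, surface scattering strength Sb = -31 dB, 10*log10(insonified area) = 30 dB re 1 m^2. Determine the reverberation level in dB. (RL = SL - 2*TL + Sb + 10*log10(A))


RL = SL - 2*TL + Sb + 10*log10(A) = 218 - 2*52 + (-31) + 30 = 113

113 dB


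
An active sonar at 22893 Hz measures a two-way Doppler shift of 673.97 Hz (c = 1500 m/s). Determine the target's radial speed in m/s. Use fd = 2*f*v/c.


22.08 m/s


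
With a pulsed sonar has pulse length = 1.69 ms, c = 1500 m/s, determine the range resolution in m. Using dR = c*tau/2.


1.2675 m


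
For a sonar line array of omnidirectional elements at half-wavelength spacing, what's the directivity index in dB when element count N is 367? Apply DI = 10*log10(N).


DI = 10*log10(367) = 25.65

25.65 dB


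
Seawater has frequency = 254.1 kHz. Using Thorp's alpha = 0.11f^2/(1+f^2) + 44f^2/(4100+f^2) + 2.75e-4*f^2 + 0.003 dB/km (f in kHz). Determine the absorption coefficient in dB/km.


f^2 = 64566.81
alpha = 0.11*64566.81/(1+64566.81) + 44*64566.81/(4100+64566.81) + 2.75e-4*64566.81 + 0.003 = 59.242

59.242 dB/km


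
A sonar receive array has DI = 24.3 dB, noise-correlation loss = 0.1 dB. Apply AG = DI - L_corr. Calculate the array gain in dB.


AG = DI - L_corr = 24.3 - 0.1 = 24.2

24.2 dB


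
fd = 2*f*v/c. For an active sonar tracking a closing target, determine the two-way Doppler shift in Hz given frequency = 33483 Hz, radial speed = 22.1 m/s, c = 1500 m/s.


fd = 2*f*v/c = 2 * 33483 * 22.1 / 1500 = 986.63

986.63 Hz


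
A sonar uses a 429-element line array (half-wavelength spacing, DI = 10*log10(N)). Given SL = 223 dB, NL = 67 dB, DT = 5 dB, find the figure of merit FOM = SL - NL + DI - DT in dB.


177.32 dB


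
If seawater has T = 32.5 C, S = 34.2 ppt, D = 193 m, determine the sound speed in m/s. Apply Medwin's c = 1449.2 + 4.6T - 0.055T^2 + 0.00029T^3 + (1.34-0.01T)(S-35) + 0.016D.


1552.84 m/s


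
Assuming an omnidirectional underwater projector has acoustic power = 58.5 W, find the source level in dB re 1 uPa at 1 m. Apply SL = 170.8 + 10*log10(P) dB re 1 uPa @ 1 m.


SL = 170.8 + 10*log10(58.5) = 170.8 + 17.67 = 188.47

188.47 dB


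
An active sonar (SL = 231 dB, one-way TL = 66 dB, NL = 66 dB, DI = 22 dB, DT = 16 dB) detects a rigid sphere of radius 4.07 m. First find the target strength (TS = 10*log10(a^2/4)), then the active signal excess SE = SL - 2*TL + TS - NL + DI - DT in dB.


Step 1: TS = 10*log10(4.07^2/4) = 6.17 dB
Step 2: SE = SL - 2*TL + TS - NL + DI - DT = 231 - 2*66 + (6.17) - 66 + 22 - 16 = 45.17

45.17 dB


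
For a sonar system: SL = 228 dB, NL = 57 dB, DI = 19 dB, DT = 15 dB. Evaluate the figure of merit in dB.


175 dB


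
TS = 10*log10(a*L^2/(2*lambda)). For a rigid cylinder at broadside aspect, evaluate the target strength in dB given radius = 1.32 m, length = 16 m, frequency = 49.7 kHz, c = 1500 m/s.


37.48 dB


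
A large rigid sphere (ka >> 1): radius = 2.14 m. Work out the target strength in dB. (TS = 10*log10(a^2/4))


TS = 10*log10(2.14^2 / 4) = 10*log10(1.1449) = 0.59

0.59 dB


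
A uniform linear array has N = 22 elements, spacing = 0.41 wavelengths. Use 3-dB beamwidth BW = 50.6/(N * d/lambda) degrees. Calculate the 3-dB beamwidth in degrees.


5.61 deg


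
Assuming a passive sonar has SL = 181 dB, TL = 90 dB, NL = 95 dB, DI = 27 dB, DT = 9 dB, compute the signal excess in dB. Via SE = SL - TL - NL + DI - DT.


SE = SL - TL - NL + DI - DT = 181 - 90 - 95 + 27 - 9 = 14

14 dB


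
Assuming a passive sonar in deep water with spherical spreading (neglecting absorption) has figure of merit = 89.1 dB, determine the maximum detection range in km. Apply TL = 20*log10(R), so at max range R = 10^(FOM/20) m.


At max range FOM = TL, so 20*log10(R) = 89.1
R = 10^(89.1/20) = 28510.18 m = 28.51 km

28.51 km


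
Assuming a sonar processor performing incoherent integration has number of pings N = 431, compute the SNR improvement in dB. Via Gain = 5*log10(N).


Gain = 5*log10(431) = 13.17

13.17 dB


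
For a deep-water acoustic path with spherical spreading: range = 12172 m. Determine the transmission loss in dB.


TL = 20*log10(12172) = 81.71

81.71 dB


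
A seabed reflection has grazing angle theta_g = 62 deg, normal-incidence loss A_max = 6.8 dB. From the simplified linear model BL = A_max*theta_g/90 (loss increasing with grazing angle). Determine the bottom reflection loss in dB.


BL = A_max * theta_g / 90 = 6.8 * 62 / 90 = 4.68

4.68 dB


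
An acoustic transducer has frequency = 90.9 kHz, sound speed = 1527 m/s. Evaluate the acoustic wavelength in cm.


lambda = c/f = 1527 / 90900 = 0.0168 m = 1.68 cm

1.68 cm


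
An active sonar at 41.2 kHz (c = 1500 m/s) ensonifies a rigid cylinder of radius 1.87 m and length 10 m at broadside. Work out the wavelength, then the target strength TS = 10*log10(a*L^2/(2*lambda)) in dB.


Step 1: lambda = c/f = 1500/41200 = 0.03641 m
Step 2: TS = 10*log10(a*L^2/(2*lambda)) = 10*log10(1.87*10^2/(2*0.03641)) = 34.1

34.1 dB


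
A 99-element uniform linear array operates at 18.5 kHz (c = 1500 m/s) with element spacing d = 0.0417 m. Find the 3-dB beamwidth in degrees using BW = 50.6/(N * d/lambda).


Step 1: lambda = 1500/18500 = 0.08108 m
Step 2: d/lambda = 0.0417/0.08108 = 0.5143
Step 3: BW = 50.6/(N * d/lambda) = 50.6/(99 * 0.5143) = 0.99

0.99 deg


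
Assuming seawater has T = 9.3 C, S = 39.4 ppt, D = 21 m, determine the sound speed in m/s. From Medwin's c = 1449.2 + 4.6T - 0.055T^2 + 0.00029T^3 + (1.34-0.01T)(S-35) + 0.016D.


c = 1449.2 + 4.6*9.3 - 0.055*9.3^2 + 0.00029*9.3^3 + (1.34 - 0.01*9.3)*(39.4 - 35) + 0.016*21 = 1493.28

1493.28 m/s


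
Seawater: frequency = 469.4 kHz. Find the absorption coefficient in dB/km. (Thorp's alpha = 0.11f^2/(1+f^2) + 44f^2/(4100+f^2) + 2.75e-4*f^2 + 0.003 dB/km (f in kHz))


103.902 dB/km


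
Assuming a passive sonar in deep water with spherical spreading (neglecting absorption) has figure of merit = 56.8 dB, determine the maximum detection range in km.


At max range FOM = TL, so 20*log10(R) = 56.8
R = 10^(56.8/20) = 691.83 m = 0.69 km

0.69 km


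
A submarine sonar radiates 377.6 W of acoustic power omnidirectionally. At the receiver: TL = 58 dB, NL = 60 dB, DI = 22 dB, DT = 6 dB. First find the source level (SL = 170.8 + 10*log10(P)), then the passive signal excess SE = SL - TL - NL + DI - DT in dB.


Step 1: SL = 170.8 + 10*log10(377.6) = 196.57 dB
Step 2: SE = SL - TL - NL + DI - DT = 196.57 - 58 - 60 + 22 - 6 = 94.57

94.57 dB


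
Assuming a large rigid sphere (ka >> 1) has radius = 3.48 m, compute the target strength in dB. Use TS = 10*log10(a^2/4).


4.81 dB


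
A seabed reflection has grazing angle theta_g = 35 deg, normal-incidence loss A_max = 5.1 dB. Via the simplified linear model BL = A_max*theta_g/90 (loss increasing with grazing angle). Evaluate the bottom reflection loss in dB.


BL = A_max * theta_g / 90 = 5.1 * 35 / 90 = 1.98

1.98 dB


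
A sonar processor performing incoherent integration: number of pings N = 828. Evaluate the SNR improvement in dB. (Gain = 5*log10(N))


Gain = 5*log10(828) = 14.59

14.59 dB


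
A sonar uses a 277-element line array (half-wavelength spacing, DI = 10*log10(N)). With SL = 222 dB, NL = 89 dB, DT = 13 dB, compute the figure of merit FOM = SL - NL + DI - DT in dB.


144.42 dB


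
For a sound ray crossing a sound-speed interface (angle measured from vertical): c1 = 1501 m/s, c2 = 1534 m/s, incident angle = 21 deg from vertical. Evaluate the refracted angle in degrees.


21.48 deg


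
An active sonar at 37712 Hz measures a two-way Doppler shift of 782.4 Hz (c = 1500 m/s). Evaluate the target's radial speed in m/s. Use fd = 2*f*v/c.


From fd = 2*f*v/c, v = c*fd/(2*f) = 1500 * 782.4 / (2*37712) = 15.56

15.56 m/s


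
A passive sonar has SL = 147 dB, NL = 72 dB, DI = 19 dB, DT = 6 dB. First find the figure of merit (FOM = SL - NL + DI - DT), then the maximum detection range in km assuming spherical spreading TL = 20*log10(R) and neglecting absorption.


Step 1: FOM = SL - NL + DI - DT = 147 - 72 + 19 - 6 = 88 dB
Step 2: at max range FOM = TL = 20*log10(R), so R = 10^(88/20) = 25118.86 m = 25.12 km

25.12 km


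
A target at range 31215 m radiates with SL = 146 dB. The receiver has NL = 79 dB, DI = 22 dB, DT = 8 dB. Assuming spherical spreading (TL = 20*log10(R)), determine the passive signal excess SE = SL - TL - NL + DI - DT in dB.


Step 1: TL = 20*log10(31215) = 89.89 dB
Step 2: SE = 146 - 89.89 - 79 + 22 - 8 = -8.89

-8.89 dB


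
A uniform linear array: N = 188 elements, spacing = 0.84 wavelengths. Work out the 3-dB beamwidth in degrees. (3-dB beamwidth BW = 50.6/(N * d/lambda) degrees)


BW = 50.6 / (188 * 0.84) = 50.6 / 157.92 = 0.32

0.32 deg


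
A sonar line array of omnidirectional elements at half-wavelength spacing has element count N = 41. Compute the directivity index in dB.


DI = 10*log10(41) = 16.13

16.13 dB


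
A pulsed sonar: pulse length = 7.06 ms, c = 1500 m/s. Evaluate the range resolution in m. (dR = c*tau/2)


dR = c*tau/2 = 1500 * 7.06e-3 / 2 = 5.295

5.295 m


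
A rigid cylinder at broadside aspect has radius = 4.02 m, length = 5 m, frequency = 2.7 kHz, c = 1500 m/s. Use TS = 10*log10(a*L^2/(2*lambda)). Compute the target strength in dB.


lambda = 1500/2700 = 0.55556 m
TS = 10*log10(4.02*5^2/(2*0.55556)) = 19.56

19.56 dB


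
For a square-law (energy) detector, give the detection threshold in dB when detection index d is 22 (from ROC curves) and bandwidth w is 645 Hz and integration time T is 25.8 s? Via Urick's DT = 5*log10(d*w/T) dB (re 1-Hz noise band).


DT = 5*log10(d*w/T) = 5*log10(22 * 645 / 25.8) = 5*log10(550.0) = 13.7

13.7 dB


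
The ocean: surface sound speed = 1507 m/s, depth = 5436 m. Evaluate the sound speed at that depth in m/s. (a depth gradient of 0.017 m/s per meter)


c = 1507 + 0.017 * 5436 = 1599.412

1599.412 m/s


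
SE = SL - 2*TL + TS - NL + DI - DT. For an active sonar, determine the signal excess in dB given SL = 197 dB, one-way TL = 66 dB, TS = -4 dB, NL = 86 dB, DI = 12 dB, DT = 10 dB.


SE = SL - 2*TL + TS - NL + DI - DT = 197 - 2*66 + (-4) - 86 + 12 - 10 = -23

-23 dB


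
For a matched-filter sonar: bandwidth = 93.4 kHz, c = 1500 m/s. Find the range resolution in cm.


dR = c/(2*BW) = 1500 / (2 * 93.4e3) = 0.008 m = 0.8 cm

0.8 cm


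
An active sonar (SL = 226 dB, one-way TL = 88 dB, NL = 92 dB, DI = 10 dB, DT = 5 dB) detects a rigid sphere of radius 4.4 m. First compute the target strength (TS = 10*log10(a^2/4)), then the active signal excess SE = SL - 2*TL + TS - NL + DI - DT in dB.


Step 1: TS = 10*log10(4.4^2/4) = 6.85 dB
Step 2: SE = SL - 2*TL + TS - NL + DI - DT = 226 - 2*88 + (6.85) - 92 + 10 - 5 = -30.15

-30.15 dB


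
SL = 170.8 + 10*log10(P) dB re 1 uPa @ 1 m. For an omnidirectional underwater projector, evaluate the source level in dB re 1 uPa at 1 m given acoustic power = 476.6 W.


197.58 dB


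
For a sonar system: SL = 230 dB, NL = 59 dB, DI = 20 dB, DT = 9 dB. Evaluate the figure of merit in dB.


FOM = SL - NL + DI - DT = 230 - 59 + 20 - 9 = 182

182 dB


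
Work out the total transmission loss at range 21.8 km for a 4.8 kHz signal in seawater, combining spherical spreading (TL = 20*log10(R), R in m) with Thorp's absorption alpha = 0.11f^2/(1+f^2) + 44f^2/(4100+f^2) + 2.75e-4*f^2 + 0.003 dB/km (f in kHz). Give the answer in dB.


Step 1 (Thorp): alpha = 0.11*23.04/(1+23.04) + 44*23.04/(4100+23.04) + 2.75e-4*23.04 + 0.003 = 0.3606 dB/km
Step 2: TL_spread = 20*log10(21800) = 86.77 dB
Step 3: TL_abs = alpha*R = 0.3606 * 21.8 = 7.86 dB
Step 4: TL_total = 86.77 + 7.86 = 94.63

94.63 dB


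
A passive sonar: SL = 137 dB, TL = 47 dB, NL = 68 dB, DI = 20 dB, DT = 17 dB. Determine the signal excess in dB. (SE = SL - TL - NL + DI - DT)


25 dB


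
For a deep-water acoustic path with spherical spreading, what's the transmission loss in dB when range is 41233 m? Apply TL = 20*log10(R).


92.3 dB


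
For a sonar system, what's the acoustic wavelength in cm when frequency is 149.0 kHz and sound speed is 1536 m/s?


lambda = c/f = 1536 / 149000 = 0.0103 m = 1.03 cm

1.03 cm


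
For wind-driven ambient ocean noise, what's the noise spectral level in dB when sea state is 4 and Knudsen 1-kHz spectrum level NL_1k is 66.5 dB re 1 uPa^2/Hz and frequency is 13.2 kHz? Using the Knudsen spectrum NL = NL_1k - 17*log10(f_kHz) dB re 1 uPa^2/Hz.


47.45 dB


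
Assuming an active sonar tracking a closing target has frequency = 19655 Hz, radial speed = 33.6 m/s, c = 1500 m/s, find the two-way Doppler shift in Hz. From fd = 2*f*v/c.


fd = 2*f*v/c = 2 * 19655 * 33.6 / 1500 = 880.54

880.54 Hz


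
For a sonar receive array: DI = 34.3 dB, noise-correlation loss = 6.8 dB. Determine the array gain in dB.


AG = DI - L_corr = 34.3 - 6.8 = 27.5

27.5 dB


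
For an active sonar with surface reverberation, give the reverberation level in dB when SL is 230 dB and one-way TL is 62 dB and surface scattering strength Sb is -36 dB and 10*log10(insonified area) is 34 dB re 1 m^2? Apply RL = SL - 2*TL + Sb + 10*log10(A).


104 dB


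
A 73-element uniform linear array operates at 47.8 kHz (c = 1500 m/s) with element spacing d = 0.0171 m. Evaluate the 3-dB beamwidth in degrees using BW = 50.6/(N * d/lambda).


Step 1: lambda = 1500/47800 = 0.03138 m
Step 2: d/lambda = 0.0171/0.03138 = 0.5449
Step 3: BW = 50.6/(N * d/lambda) = 50.6/(73 * 0.5449) = 1.27

1.27 deg


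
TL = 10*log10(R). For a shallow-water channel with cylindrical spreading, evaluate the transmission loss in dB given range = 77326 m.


TL = 10*log10(77326) = 48.88

48.88 dB


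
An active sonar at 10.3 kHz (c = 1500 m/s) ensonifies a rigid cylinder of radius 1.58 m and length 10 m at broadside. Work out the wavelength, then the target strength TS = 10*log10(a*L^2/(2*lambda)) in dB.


Step 1: lambda = c/f = 1500/10300 = 0.14563 m
Step 2: TS = 10*log10(a*L^2/(2*lambda)) = 10*log10(1.58*10^2/(2*0.14563)) = 27.34

27.34 dB


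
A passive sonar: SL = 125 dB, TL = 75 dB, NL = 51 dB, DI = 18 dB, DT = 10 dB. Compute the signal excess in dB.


SE = SL - TL - NL + DI - DT = 125 - 75 - 51 + 18 - 10 = 7

7 dB


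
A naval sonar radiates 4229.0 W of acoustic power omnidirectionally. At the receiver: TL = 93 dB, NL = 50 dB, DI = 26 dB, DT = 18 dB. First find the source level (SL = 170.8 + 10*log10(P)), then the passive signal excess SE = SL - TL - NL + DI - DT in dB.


Step 1: SL = 170.8 + 10*log10(4229.0) = 207.06 dB
Step 2: SE = SL - TL - NL + DI - DT = 207.06 - 93 - 50 + 26 - 18 = 72.06

72.06 dB


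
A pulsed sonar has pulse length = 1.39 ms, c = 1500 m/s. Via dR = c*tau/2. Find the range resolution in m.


1.0425 m


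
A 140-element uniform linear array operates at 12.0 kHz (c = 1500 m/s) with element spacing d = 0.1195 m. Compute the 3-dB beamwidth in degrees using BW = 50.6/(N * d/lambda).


Step 1: lambda = 1500/12000 = 0.125 m
Step 2: d/lambda = 0.1195/0.125 = 0.956
Step 3: BW = 50.6/(N * d/lambda) = 50.6/(140 * 0.956) = 0.38

0.38 deg


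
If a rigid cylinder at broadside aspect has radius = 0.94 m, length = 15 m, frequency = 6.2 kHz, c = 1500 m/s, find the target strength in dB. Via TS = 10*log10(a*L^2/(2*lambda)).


lambda = 1500/6200 = 0.24194 m
TS = 10*log10(0.94*15^2/(2*0.24194)) = 26.41

26.41 dB


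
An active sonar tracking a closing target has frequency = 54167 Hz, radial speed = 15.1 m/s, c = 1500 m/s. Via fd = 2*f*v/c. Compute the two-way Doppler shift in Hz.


1090.56 Hz


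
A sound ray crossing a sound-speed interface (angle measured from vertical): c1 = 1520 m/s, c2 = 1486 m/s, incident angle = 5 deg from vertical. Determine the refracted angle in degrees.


sin(theta2) = (c2/c1)*sin(theta1) = (1486/1520)*sin(5 deg) = 0.08521
theta2 = arcsin(0.08521) = 4.89

4.89 deg


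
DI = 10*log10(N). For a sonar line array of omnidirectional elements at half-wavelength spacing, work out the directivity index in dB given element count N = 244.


DI = 10*log10(244) = 23.87

23.87 dB


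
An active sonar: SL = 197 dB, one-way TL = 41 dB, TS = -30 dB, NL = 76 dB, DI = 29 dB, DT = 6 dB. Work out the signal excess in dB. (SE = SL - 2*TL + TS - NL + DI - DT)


32 dB


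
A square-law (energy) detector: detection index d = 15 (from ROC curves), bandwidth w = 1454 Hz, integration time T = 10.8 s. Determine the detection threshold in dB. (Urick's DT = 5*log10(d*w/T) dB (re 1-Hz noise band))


DT = 5*log10(d*w/T) = 5*log10(15 * 1454 / 10.8) = 5*log10(2019.44) = 16.53

16.53 dB


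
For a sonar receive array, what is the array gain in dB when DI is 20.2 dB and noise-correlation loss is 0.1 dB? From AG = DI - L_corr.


20.1 dB


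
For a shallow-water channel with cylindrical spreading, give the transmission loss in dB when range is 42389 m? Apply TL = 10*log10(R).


46.27 dB


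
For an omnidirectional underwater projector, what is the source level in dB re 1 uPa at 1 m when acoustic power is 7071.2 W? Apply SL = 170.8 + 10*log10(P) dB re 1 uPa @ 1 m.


SL = 170.8 + 10*log10(7071.2) = 170.8 + 38.49 = 209.29

209.29 dB


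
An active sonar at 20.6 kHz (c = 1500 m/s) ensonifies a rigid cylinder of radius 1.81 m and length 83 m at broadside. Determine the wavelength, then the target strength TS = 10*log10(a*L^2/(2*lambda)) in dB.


Step 1: lambda = c/f = 1500/20600 = 0.07282 m
Step 2: TS = 10*log10(a*L^2/(2*lambda)) = 10*log10(1.81*83^2/(2*0.07282)) = 49.33

49.33 dB


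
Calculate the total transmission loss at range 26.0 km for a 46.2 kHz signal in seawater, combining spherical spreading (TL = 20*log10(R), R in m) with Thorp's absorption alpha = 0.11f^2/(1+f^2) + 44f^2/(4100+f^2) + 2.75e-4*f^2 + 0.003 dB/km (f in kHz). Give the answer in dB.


498.16 dB


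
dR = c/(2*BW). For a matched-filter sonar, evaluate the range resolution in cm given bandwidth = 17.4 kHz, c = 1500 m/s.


dR = c/(2*BW) = 1500 / (2 * 17.4e3) = 0.0431 m = 4.31 cm

4.31 cm


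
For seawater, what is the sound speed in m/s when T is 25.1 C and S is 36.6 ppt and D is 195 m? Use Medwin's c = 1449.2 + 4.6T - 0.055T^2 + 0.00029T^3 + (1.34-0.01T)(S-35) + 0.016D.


c = 1449.2 + 4.6*25.1 - 0.055*25.1^2 + 0.00029*25.1^3 + (1.34 - 0.01*25.1)*(36.6 - 35) + 0.016*195 = 1539.46

1539.46 m/s


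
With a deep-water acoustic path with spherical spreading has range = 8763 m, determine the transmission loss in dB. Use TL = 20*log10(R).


TL = 20*log10(8763) = 78.85

78.85 dB


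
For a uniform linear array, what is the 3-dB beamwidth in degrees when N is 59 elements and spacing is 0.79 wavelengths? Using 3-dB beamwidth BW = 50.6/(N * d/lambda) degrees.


BW = 50.6 / (59 * 0.79) = 50.6 / 46.61 = 1.09

1.09 deg


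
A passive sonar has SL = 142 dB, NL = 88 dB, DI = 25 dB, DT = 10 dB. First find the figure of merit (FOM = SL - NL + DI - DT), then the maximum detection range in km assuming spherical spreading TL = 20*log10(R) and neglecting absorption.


Step 1: FOM = SL - NL + DI - DT = 142 - 88 + 25 - 10 = 69 dB
Step 2: at max range FOM = TL = 20*log10(R), so R = 10^(69/20) = 2818.38 m = 2.82 km

2.82 km


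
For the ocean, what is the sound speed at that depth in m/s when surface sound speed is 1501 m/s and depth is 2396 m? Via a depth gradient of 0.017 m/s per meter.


1541.732 m/s


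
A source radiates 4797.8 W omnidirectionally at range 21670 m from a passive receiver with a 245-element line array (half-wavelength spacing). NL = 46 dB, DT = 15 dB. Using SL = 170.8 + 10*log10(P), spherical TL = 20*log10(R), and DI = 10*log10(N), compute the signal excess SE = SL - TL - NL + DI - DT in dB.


Step 1: SL = 170.8 + 10*log10(4797.8) = 207.61 dB
Step 2: TL = 20*log10(21670) = 86.72 dB
Step 3: DI = 10*log10(245) = 23.89 dB
Step 4: SE = SL - TL - NL + DI - DT = 207.61 - 86.72 - 46 + 23.89 - 15 = 83.78

83.78 dB


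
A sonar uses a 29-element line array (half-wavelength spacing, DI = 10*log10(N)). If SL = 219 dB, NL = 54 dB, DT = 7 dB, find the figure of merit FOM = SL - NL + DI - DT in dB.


Step 1: DI = 10*log10(29) = 14.62 dB
Step 2: FOM = SL - NL + DI - DT = 219 - 54 + 14.62 - 7 = 172.62

172.62 dB


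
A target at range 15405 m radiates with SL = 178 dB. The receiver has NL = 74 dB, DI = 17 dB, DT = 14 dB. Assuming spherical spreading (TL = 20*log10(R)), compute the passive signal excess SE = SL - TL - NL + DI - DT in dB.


Step 1: TL = 20*log10(15405) = 83.75 dB
Step 2: SE = 178 - 83.75 - 74 + 17 - 14 = 23.25

23.25 dB


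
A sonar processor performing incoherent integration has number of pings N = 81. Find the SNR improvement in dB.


Gain = 5*log10(81) = 9.54

9.54 dB


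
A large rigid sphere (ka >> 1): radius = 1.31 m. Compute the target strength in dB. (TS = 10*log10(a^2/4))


TS = 10*log10(1.31^2 / 4) = 10*log10(0.429025) = -3.68

-3.68 dB


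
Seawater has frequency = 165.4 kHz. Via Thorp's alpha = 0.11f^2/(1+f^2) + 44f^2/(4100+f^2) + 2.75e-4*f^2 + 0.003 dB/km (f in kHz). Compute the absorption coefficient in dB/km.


f^2 = 27357.16
alpha = 0.11*27357.16/(1+27357.16) + 44*27357.16/(4100+27357.16) + 2.75e-4*27357.16 + 0.003 = 45.901

45.901 dB/km


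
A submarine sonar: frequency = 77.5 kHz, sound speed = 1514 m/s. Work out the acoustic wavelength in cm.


lambda = c/f = 1514 / 77500 = 0.0195 m = 1.95 cm

1.95 cm


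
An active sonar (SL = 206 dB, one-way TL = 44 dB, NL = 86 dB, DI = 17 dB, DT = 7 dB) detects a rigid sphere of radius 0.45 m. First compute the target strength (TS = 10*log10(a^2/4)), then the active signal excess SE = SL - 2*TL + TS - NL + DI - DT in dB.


Step 1: TS = 10*log10(0.45^2/4) = -12.96 dB
Step 2: SE = SL - 2*TL + TS - NL + DI - DT = 206 - 2*44 + (-12.96) - 86 + 17 - 7 = 29.04

29.04 dB


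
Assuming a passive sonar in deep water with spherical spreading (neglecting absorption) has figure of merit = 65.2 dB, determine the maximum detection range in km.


At max range FOM = TL, so 20*log10(R) = 65.2
R = 10^(65.2/20) = 1819.7 m = 1.82 km

1.82 km


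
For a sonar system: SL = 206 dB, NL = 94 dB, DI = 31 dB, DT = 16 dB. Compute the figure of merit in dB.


127 dB


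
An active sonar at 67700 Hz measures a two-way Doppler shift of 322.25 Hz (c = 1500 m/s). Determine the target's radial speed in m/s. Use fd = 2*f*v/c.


From fd = 2*f*v/c, v = c*fd/(2*f) = 1500 * 322.25 / (2*67700) = 3.57

3.57 m/s


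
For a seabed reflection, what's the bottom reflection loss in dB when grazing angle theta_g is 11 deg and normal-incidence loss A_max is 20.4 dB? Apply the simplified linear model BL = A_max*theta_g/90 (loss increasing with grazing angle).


BL = A_max * theta_g / 90 = 20.4 * 11 / 90 = 2.49

2.49 dB
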